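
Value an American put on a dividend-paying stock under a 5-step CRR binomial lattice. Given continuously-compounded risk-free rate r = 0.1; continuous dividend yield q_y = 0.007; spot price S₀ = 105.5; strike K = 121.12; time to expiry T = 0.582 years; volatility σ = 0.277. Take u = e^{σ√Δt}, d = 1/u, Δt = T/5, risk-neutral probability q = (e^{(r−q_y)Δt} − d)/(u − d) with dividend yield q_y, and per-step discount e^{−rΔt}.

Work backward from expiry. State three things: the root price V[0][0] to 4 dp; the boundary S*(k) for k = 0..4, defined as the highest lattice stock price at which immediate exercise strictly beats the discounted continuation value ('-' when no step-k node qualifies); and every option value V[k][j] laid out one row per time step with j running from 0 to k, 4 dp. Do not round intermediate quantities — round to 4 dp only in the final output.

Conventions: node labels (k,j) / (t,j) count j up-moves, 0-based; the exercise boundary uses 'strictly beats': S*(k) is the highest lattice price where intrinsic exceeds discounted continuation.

params: Δt=0.11640 u=1.09912 d=0.90982 q=0.53389 e^(-rΔt)=0.98843
t_5 payoffs: 55.3486 41.6647 25.1337 5.1634 0.0000 0.0000
t_4: node(4,0) S=72.2903 payoff=48.8297 vs cont=47.4869 → 48.8297 [stop]  node(4,1) S=87.3305 payoff=33.7895 vs cont=32.4589 → 33.7895 [stop]  node(4,2) S=105.5000 payoff=15.6200 vs cont=14.3043 → 15.6200 [stop]  node(4,3) S=127.4497 payoff=0.0000 vs cont=2.3788 → 2.3788 [wait]  node(4,4) S=153.9661 payoff=0.0000 vs cont=0.0000 → 0.0000 [wait]  ⇒ S*(4)=105.5000
t_3: node(3,0) S=79.4553 payoff=41.6647 vs cont=40.3277 → 41.6647 [stop]  node(3,1) S=95.9863 payoff=25.1337 vs cont=23.8102 → 25.1337 [stop]  node(3,2) S=115.9566 payoff=5.1634 vs cont=8.4517 → 8.4517 [wait]  node(3,3) S=140.0819 payoff=0.0000 vs cont=1.0960 → 1.0960 [wait]  ⇒ S*(3)=95.9863
t_2: node(2,0) S=87.3305 payoff=33.7895 vs cont=32.4589 → 33.7895 [stop]  node(2,1) S=105.5000 payoff=15.6200 vs cont=16.0396 → 16.0396 [wait]  node(2,2) S=127.4497 payoff=0.0000 vs cont=4.4722 → 4.4722 [wait]  ⇒ S*(2)=87.3305
t_1: node(1,0) S=95.9863 payoff=25.1337 vs cont=24.0316 → 25.1337 [stop]  node(1,1) S=115.9566 payoff=5.1634 vs cont=9.7497 → 9.7497 [wait]  ⇒ S*(1)=95.9863
t_0: node(0,0) S=105.5000 payoff=15.6200 vs cont=16.7245 → 16.7245 [wait]  ⇒ S*(0)=-

price = 16.7245
boundary = - 95.9863 87.3305 95.9863 105.5000
tree:
16.7245
25.1337 9.7497
33.7895 16.0396 4.4722
41.6647 25.1337 8.4517 1.0960
48.8297 33.7895 15.6200 2.3788 0.0000
55.3486 41.6647 25.1337 5.1634 0.0000 0.0000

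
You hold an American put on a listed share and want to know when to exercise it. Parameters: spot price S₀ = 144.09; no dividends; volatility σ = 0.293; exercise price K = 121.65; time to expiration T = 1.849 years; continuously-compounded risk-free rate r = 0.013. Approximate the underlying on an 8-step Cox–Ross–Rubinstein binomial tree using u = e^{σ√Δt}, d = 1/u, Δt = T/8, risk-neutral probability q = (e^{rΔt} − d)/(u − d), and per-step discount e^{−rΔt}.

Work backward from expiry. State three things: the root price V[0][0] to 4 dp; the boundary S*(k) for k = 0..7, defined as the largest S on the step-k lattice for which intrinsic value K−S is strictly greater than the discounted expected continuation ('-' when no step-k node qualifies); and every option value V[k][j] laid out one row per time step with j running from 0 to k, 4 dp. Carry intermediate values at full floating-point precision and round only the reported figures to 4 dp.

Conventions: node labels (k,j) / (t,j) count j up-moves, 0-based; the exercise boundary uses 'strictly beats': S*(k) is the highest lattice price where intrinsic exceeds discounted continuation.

Δt=0.23112  u=1.15126  d=0.86861  q=0.47549  discount=0.99700
step 8 (expiry): payoffs max(K−S,0) = 74.9591 59.7654 39.6275 12.9365 0.0000 0.0000 0.0000 0.0000 0.0000
step 7: (k=7,j=0): S=53.7536, K−S=67.8964, hold=67.5314 ⇒ V=67.8964 exercise | (k=7,j=1): S=71.2456, K−S=50.4044, hold=50.0395 ⇒ V=50.4044 exercise | (k=7,j=2): S=94.4296, K−S=27.2204, hold=26.8554 ⇒ V=27.2204 exercise | (k=7,j=3): S=125.1580, K−S=0.0000, hold=6.7650 ⇒ V=6.7650 continue | (k=7,j=4): S=165.8857, K−S=0.0000, hold=0.0000 ⇒ V=0.0000 continue | (k=7,j=5): S=219.8667, K−S=0.0000, hold=0.0000 ⇒ V=0.0000 continue | (k=7,j=6): S=291.4136, K−S=0.0000, hold=0.0000 ⇒ V=0.0000 continue | (k=7,j=7): S=386.2427, K−S=0.0000, hold=0.0000 ⇒ V=0.0000 continue  boundary S*=94.4296
step 6: (k=6,j=0): S=61.8846, K−S=59.7654, hold=59.4004 ⇒ V=59.7654 exercise | (k=6,j=1): S=82.0225, K−S=39.6275, hold=39.2625 ⇒ V=39.6275 exercise | (k=6,j=2): S=108.7135, K−S=12.9365, hold=17.4416 ⇒ V=17.4416 continue | (k=6,j=3): S=144.0900, K−S=0.0000, hold=3.5377 ⇒ V=3.5377 continue | (k=6,j=4): S=190.9784, K−S=0.0000, hold=0.0000 ⇒ V=0.0000 continue | (k=6,j=5): S=253.1248, K−S=0.0000, hold=0.0000 ⇒ V=0.0000 continue | (k=6,j=6): S=335.4942, K−S=0.0000, hold=0.0000 ⇒ V=0.0000 continue  boundary S*=82.0225
step 5: (k=5,j=0): S=71.2456, K−S=50.4044, hold=50.0395 ⇒ V=50.4044 exercise | (k=5,j=1): S=94.4296, K−S=27.2204, hold=28.9911 ⇒ V=28.9911 continue | (k=5,j=2): S=125.1580, K−S=0.0000, hold=10.7979 ⇒ V=10.7979 continue | (k=5,j=3): S=165.8857, K−S=0.0000, hold=1.8500 ⇒ V=1.8500 continue | (k=5,j=4): S=219.8667, K−S=0.0000, hold=0.0000 ⇒ V=0.0000 continue | (k=5,j=5): S=291.4136, K−S=0.0000, hold=0.0000 ⇒ V=0.0000 continue  boundary S*=71.2456
step 4: (k=4,j=0): S=82.0225, K−S=39.6275, hold=40.1020 ⇒ V=40.1020 continue | (k=4,j=1): S=108.7135, K−S=12.9365, hold=20.2794 ⇒ V=20.2794 continue | (k=4,j=2): S=144.0900, K−S=0.0000, hold=6.5237 ⇒ V=6.5237 continue | (k=4,j=3): S=190.9784, K−S=0.0000, hold=0.9674 ⇒ V=0.9674 continue | (k=4,j=4): S=253.1248, K−S=0.0000, hold=0.0000 ⇒ V=0.0000 continue  boundary S*=-
step 3: (k=3,j=0): S=94.4296, K−S=27.2204, hold=30.5845 ⇒ V=30.5845 continue | (k=3,j=1): S=125.1580, K−S=0.0000, hold=13.6975 ⇒ V=13.6975 continue | (k=3,j=2): S=165.8857, K−S=0.0000, hold=3.8701 ⇒ V=3.8701 continue | (k=3,j=3): S=219.8667, K−S=0.0000, hold=0.5059 ⇒ V=0.5059 continue  boundary S*=-
step 2: (k=2,j=0): S=108.7135, K−S=12.9365, hold=22.4873 ⇒ V=22.4873 continue | (k=2,j=1): S=144.0900, K−S=0.0000, hold=8.9976 ⇒ V=8.9976 continue | (k=2,j=2): S=190.9784, K−S=0.0000, hold=2.2636 ⇒ V=2.2636 continue  boundary S*=-
step 1: (k=1,j=0): S=125.1580, K−S=0.0000, hold=16.0249 ⇒ V=16.0249 continue | (k=1,j=1): S=165.8857, K−S=0.0000, hold=5.7783 ⇒ V=5.7783 continue  boundary S*=-
step 0: (k=0,j=0): S=144.0900, K−S=0.0000, hold=11.1193 ⇒ V=11.1193 continue  boundary S*=-

price = 11.1193
boundary = - - - - - 71.2456 82.0225 94.4296
tree:
11.1193
16.0249 5.7783
22.4873 8.9976 2.2636
30.5845 13.6975 3.8701 0.5059
40.1020 20.2794 6.5237 0.9674 0.0000
50.4044 28.9911 10.7979 1.8500 0.0000 0.0000
59.7654 39.6275 17.4416 3.5377 0.0000 0.0000 0.0000
67.8964 50.4044 27.2204 6.7650 0.0000 0.0000 0.0000 0.0000
74.9591 59.7654 39.6275 12.9365 0.0000 0.0000 0.0000 0.0000 0.0000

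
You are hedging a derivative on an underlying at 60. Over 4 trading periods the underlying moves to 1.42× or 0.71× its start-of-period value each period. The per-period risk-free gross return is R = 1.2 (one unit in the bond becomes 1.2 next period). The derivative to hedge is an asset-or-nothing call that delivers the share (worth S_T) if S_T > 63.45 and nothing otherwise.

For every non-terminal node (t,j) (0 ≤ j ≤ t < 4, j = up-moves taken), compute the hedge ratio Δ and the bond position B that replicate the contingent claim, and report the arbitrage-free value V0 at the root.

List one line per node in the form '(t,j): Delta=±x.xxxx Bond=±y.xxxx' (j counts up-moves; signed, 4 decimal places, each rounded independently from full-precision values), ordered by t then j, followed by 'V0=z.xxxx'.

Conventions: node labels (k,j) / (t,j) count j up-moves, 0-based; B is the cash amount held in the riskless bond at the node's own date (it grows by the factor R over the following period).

(0,0): Delta=1.2783 Bond=-26.0442
(1,0): Delta=1.3339 Bond=-33.6207
(1,1): Delta=1.2658 Bond=-30.1900
(2,0): Delta=0.0000 Bond=0.0000
(2,1): Delta=1.6333 Bond=-58.4588
(2,2): Delta=1.1833 Bond=-26.2468
(3,0): Delta=0.0000 Bond=0.0000
(3,1): Delta=0.0000 Bond=0.0000
(3,2): Delta=2.0000 Bond=-101.6467
(3,3): Delta=1.0000 Bond=0.0000
V0=50.6544

Since d<R<u, set p* = (R−d)/(u−d) = 0.6901; price each node as the discounted p*-expectation of its children.
At maturity the claim pays: V(4,0)=0.0000, V(4,1)=0.0000, V(4,2)=0.0000, V(4,3)=121.9761, V(4,4)=243.9521
  t=3,j=0: stock 21.4747 → up 30.4940 (V=0.0000), down 15.2470 (V=0.0000). Price 0.0000; hedge Δ=0.0000, bond B=0.0000.
  t=3,j=1: stock 42.9493 → up 60.9880 (V=0.0000), down 30.4940 (V=0.0000). Price 0.0000; hedge Δ=0.0000, bond B=0.0000.
  t=3,j=2: stock 85.8986 → up 121.9761 (V=121.9761), down 60.9880 (V=0.0000). Price 70.1506; hedge Δ=2.0000, bond B=-101.6467.
  t=3,j=3: stock 171.7973 → up 243.9521 (V=243.9521), down 121.9761 (V=121.9761). Price 171.7973; hedge Δ=1.0000, bond B=0.0000.
  t=2,j=0: stock 30.2460 → up 42.9493 (V=0.0000), down 21.4747 (V=0.0000). Price 0.0000; hedge Δ=0.0000, bond B=0.0000.
  t=2,j=1: stock 60.4920 → up 85.8986 (V=70.1506), down 42.9493 (V=0.0000). Price 40.3448; hedge Δ=1.6333, bond B=-58.4588.
  t=2,j=2: stock 120.9840 → up 171.7973 (V=171.7973), down 85.8986 (V=70.1506). Price 116.9176; hedge Δ=1.1833, bond B=-26.2468.
  t=1,j=0: stock 42.6000 → up 60.4920 (V=40.3448), down 30.2460 (V=0.0000). Price 23.2030; hedge Δ=1.3339, bond B=-33.6207.
  t=1,j=1: stock 85.2000 → up 120.9840 (V=116.9176), down 60.4920 (V=40.3448). Price 77.6590; hedge Δ=1.2658, bond B=-30.1900.
  t=0,j=0: stock 60.0000 → up 85.2000 (V=77.6590), down 42.6000 (V=23.2030). Price 50.6544; hedge Δ=1.2783, bond B=-26.0442.
Check: Δ(0,0)·S0 + B(0,0) = 50.6544 = V0.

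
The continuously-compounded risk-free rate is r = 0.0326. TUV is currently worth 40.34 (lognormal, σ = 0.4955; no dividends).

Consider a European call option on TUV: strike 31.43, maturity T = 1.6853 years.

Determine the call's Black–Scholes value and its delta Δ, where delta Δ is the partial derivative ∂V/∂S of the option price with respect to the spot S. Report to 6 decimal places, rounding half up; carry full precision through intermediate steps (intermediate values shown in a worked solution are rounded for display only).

price = 15.066205
Δ = 0.786703

σ√T = 0.4955·√1.6853 = 0.643254
d₁ = (ln(S/K) + (r+σ²/2)T) / (σ√T) = (ln(40.34/31.43) + (0.0326+0.4955²/2)·1.6853) / 0.643254 = (0.249581 + 0.261828) / 0.643254 = 0.795035
d₂ = d₁ − σ√T = 0.795035 − 0.643254 = 0.151781
e^{−rT} = 0.946541
N(d₁) = 0.786703,  N(d₂) = 0.560320
Call price V = S·N(d₁) − K·e^{−rT}·N(d₂) = 31.735615 − 16.669410 = 15.066205
Δ = N(d₁) = 0.786703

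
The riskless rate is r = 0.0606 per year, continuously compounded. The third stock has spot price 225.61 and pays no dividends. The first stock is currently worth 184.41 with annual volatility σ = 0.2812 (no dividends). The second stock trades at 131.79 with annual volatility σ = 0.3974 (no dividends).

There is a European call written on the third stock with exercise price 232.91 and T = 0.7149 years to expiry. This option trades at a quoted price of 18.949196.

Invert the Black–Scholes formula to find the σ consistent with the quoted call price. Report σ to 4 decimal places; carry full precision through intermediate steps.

At σ = 0.2334 the Black–Scholes value reproduces the quote:
σ√T = 0.2334·√0.7149 = 0.197344
d₁ = (ln(S/K) + (r+σ²/2)T) / (σ√T) = (ln(225.61/232.91) + (0.0606+0.2334²/2)·0.7149) / 0.197344 = (-0.031844 + 0.062795) / 0.197344 = 0.156838
d₂ = d₁ − σ√T = 0.156838 − 0.197344 = -0.040506
e^{−rT} = 0.957602
N(d₁) = 0.562314,  N(d₂) = 0.483845
V = S·N(d₁) − K·e^{−rT}·N(d₂) = 126.863581 − 107.914385 = 18.949196 (the quoted price), and the Black–Scholes price is strictly increasing in σ, so σ is unique

sigma = 0.2334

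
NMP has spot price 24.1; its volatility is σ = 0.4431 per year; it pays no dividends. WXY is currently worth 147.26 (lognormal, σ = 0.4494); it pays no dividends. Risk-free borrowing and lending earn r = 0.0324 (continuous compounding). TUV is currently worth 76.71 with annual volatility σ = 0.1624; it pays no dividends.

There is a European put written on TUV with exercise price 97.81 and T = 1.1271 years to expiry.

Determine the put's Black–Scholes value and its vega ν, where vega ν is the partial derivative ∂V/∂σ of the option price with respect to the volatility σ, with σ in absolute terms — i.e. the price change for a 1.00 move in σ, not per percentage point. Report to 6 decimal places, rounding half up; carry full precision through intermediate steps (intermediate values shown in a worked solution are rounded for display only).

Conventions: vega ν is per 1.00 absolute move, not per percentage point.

price = 18.417323
ν = 17.520009

σ√T = 0.1624·√1.1271 = 0.172412
d₁ = (ln(S/K) + (r+σ²/2)T) / (σ√T) = (ln(76.71/97.81) + (0.0324+0.1624²/2)·1.1271) / 0.172412 = (-0.242995 + 0.051381) / 0.172412 = -1.111372
d₂ = d₁ − σ√T = -1.111372 − 0.172412 = -1.283784
e^{−rT} = 0.964141
N(−d₁) = 0.866796,  N(−d₂) = 0.900391
Put price V = K·e^{−rT}·N(−d₂) − S·N(−d₁) = 84.909235 − 66.491912 = 18.417323
φ(d₁) = (1/√(2π))·e^{−d₁²/2} = 0.215130
ν = S·φ(d₁)·√T = 17.520009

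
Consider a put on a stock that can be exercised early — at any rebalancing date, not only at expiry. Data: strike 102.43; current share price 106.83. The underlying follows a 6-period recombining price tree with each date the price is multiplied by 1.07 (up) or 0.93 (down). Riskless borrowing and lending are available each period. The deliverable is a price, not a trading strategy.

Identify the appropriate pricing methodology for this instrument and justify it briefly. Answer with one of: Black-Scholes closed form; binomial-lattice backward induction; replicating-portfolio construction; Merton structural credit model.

Key observation: with exercise allowed before expiry on a discrete up/down model (6 steps from spot 106.83), the strike-102.43 put's value must be rolled back through the tree testing early exercise at each node.

framework: binomial-lattice backward induction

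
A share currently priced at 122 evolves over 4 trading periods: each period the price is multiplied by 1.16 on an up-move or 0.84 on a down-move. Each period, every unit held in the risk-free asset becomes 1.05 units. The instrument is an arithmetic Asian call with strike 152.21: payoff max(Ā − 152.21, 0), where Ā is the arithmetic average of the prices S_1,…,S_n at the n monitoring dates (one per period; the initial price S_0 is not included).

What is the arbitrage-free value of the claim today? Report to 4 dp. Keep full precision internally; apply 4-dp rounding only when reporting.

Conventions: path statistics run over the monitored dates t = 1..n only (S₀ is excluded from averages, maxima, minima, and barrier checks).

price = 5.0702

Set p* = 0.6562 (from d < R < u); the path-dependent value is the discounted p*-expectation over all price paths.
Enumerate all 2^4 = 16 price paths (U = up ×1.16, D = down ×0.84); each path with k up-moves has probability p*^k·(1−p*)^(4−k).
DDDD: Ā=80.4033, payoff=0.0000, prob=0.013963
UDDD: Ā=111.0332, payoff=0.0000, prob=0.026656
DUDD: Ā=101.2732, payoff=0.0000, prob=0.026656
UUDD: Ā=139.8535, payoff=0.0000, prob=0.050889
DDUD: Ā=93.0748, payoff=0.0000, prob=0.026656
UDUD: Ā=128.5319, payoff=0.0000, prob=0.050889
DUUD: Ā=118.7719, payoff=0.0000, prob=0.050889
UUUD: Ā=164.0183, payoff=11.8083, prob=0.097152
DDDU: Ā=86.1881, payoff=0.0000, prob=0.026656
UDDU: Ā=119.0217, payoff=0.0000, prob=0.050889
DUDU: Ā=109.2617, payoff=0.0000, prob=0.050889
UUDU: Ā=150.8852, payoff=0.0000, prob=0.097152
DDUU: Ā=101.0633, payoff=0.0000, prob=0.050889
UDUU: Ā=139.5636, payoff=0.0000, prob=0.097152
DUUU: Ā=129.8036, payoff=0.0000, prob=0.097152
UUUU: Ā=179.2526, payoff=27.0426, prob=0.185472
Price = Σ prob·payoff / R^4 = 6.162833 / 1.215506 = 5.0702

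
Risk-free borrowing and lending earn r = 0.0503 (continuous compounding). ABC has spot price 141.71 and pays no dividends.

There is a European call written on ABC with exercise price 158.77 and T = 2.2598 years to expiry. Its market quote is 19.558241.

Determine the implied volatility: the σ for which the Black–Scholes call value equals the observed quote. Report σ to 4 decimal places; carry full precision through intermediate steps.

At σ = 0.2313 the Black–Scholes value reproduces the quote:
σ√T = 0.2313·√2.2598 = 0.347705
d₁ = (ln(S/K) + (r+σ²/2)T) / (σ√T) = (ln(141.71/158.77) + (0.0503+0.2313²/2)·2.2598) / 0.347705 = (-0.113674 + 0.174117) / 0.347705 = 0.173835
d₂ = d₁ − σ√T = 0.173835 − 0.347705 = -0.173870
e^{−rT} = 0.892554
N(d₁) = 0.569003,  N(d₂) = 0.430984
V = S·N(d₁) − K·e^{−rT}·N(d₂) = 80.633348 − 61.075107 = 19.558241 (the observed quote) — the price is monotone increasing in volatility, hence this σ is the only solution

sigma = 0.2313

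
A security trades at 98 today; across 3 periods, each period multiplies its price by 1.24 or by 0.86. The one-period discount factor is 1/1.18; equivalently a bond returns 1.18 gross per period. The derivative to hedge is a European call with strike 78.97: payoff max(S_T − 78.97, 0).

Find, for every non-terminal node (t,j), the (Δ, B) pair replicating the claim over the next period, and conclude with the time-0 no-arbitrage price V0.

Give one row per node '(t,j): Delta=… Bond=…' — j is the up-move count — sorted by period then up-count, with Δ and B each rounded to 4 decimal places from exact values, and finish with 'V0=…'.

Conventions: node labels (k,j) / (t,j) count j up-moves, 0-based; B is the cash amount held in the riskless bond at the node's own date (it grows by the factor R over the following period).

Arbitrage-free pricing uses the up-move probability p* = (R−d)/(u−d) = 0.8421, discounting each step at R = 1.18.
At maturity the claim pays: V(3,0)=0.0000, V(3,1)=10.9062, V(3,2)=50.6189, V(3,3)=107.8792
Node (2,0) S=72.4808: V=(p*·10.9062+(1−p*)·0.0000)/1.18=7.7832; Δ=(10.9062−0.0000)/(89.8762−62.3335)=0.3960; B=V−Δ·S=-20.9173
Node (2,1) S=104.5072: V=(p*·50.6189+(1−p*)·10.9062)/1.18=37.5835; Δ=(50.6189−10.9062)/(129.5889−89.8762)=1.0000; B=V−Δ·S=-66.9237
Node (2,2) S=150.6848: V=(p*·107.8792+(1−p*)·50.6189)/1.18=83.7611; Δ=(107.8792−50.6189)/(186.8492−129.5889)=1.0000; B=V−Δ·S=-66.9237
Node (1,0) S=84.2800: V=(p*·37.5835+(1−p*)·7.7832)/1.18=27.8629; Δ=(37.5835−7.7832)/(104.5072−72.4808)=0.9305; B=V−Δ·S=-50.5589
Node (1,1) S=121.5200: V=(p*·83.7611+(1−p*)·37.5835)/1.18=64.8050; Δ=(83.7611−37.5835)/(150.6848−104.5072)=1.0000; B=V−Δ·S=-56.7150
Node (0,0) S=98.0000: V=(p*·64.8050+(1−p*)·27.8629)/1.18=49.9763; Δ=(64.8050−27.8629)/(121.5200−84.2800)=0.9920; B=V−Δ·S=-47.2398
Verification: the root portfolio costs Δ(0,0)·S0 + B(0,0) = 49.9763, matching V0.

(0,0): Delta=0.9920 Bond=-47.2398
(1,0): Delta=0.9305 Bond=-50.5589
(1,1): Delta=1.0000 Bond=-56.7150
(2,0): Delta=0.3960 Bond=-20.9173
(2,1): Delta=1.0000 Bond=-66.9237
(2,2): Delta=1.0000 Bond=-66.9237
V0=49.9763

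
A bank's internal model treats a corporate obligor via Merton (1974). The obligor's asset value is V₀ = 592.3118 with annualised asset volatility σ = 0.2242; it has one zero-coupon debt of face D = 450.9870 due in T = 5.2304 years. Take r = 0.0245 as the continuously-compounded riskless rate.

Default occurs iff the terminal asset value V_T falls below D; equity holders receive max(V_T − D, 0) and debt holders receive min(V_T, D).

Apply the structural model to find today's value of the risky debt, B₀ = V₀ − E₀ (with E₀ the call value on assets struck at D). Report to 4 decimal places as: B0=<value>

B0=366.4697

Apply the equity-as-call identities (strike 450.9870, horizon 5.2304 years):
d₁ = [ln(V₀/D) + (r + σ²/2)T] / (σ√T)
   = [ln(592.3118/450.9870) + (0.0245 + 0.5·0.2242²)·5.2304] / (0.2242·√5.2304)
   = [0.272595 + 0.259600] / 0.512747 = 1.037928
d₂ = d₁ − σ√T = 1.037928 − 0.512747 = 0.525181
N(d₁) = 0.850348,  N(d₂) = 0.700271,  e^(−rT) = 0.879726
E₀ = V₀·N(d₁) − D·e^(−rT)·N(d₂)
   = 592.3118·0.850348 − 450.9870·0.879726·0.700271 = 225.842138
B₀ = V₀ − E₀ = 592.3118 − 225.842138 = 366.469662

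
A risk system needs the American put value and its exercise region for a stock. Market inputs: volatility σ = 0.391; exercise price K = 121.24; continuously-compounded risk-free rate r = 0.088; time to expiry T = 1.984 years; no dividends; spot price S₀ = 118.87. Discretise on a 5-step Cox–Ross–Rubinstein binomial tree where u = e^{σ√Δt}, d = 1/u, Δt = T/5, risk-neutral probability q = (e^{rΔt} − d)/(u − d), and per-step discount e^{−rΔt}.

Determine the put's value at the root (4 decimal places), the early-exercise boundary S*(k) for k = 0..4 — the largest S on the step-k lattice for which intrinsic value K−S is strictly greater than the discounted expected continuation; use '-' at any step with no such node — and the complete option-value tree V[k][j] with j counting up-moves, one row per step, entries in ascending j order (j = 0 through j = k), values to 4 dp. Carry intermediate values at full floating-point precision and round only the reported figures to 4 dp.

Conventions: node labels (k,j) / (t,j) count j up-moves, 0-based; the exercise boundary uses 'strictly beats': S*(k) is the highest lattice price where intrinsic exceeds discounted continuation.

params: Δt=0.39680 u=1.27928 d=0.78169 q=0.51015 e^(-rΔt)=0.96568
t_5 payoffs: 86.5471 64.4629 28.3207 0.0000 0.0000 0.0000
t_4: node(4,0) S=44.3820 payoff=76.8580 vs cont=72.6975 → 76.8580 [stop]  node(4,1) S=72.6340 payoff=48.6060 vs cont=44.4456 → 48.6060 [stop]  node(4,2) S=118.8700 payoff=2.3700 vs cont=13.3969 → 13.3969 [wait]  node(4,3) S=194.5382 payoff=0.0000 vs cont=0.0000 → 0.0000 [wait]  node(4,4) S=318.3739 payoff=0.0000 vs cont=0.0000 → 0.0000 [wait]  ⇒ S*(4)=72.6340
t_3: node(3,0) S=56.7771 payoff=64.4629 vs cont=60.3024 → 64.4629 [stop]  node(3,1) S=92.9193 payoff=28.3207 vs cont=29.5925 → 29.5925 [wait]  node(3,2) S=152.0682 payoff=0.0000 vs cont=6.3373 → 6.3373 [wait]  node(3,3) S=248.8692 payoff=0.0000 vs cont=0.0000 → 0.0000 [wait]  ⇒ S*(3)=56.7771
t_2: node(2,0) S=72.6340 payoff=48.6060 vs cont=45.0722 → 48.6060 [stop]  node(2,1) S=118.8700 payoff=2.3700 vs cont=17.1205 → 17.1205 [wait]  node(2,2) S=194.5382 payoff=0.0000 vs cont=2.9978 → 2.9978 [wait]  ⇒ S*(2)=72.6340
t_1: node(1,0) S=92.9193 payoff=28.3207 vs cont=31.4270 → 31.4270 [wait]  node(1,1) S=152.0682 payoff=0.0000 vs cont=9.5756 → 9.5756 [wait]  ⇒ S*(1)=-
t_0: node(0,0) S=118.8700 payoff=2.3700 vs cont=19.5836 → 19.5836 [wait]  ⇒ S*(0)=-

price = 19.5836
boundary = - - 72.6340 56.7771 72.6340
tree:
19.5836
31.4270 9.5756
48.6060 17.1205 2.9978
64.4629 29.5925 6.3373 0.0000
76.8580 48.6060 13.3969 0.0000 0.0000
86.5471 64.4629 28.3207 0.0000 0.0000 0.0000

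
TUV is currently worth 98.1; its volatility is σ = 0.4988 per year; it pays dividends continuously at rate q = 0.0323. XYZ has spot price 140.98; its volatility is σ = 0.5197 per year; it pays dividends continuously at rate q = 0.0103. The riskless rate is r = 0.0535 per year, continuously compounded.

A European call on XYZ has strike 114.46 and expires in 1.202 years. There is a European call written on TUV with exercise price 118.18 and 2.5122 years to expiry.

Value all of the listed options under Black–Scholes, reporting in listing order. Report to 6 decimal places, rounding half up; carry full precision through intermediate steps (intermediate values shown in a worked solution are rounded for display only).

[XYZ call K=114.46]
σ√T = 0.5197·√1.202 = 0.569777
d₁ = (ln(S/K) + (r−q+σ²/2)T) / (σ√T) = (ln(140.98/114.46) + (0.0535−0.0103+0.5197²/2)·1.202) / 0.569777 = (0.208393 + 0.214249) / 0.569777 = 0.741767
d₂ = d₁ − σ√T = 0.741767 − 0.569777 = 0.171990
e^{−rT} = 0.937717
e^{−qT} = 0.987696
N(d₁) = 0.770886,  N(d₂) = 0.568277
price = S·e^{−qT}·N(d₁) − K·e^{−rT}·N(d₂) = 107.342261 − 60.993835 = 46.348425
[TUV call K=118.18]
σ√T = 0.4988·√2.5122 = 0.790594
d₁ = (ln(S/K) + (r−q+σ²/2)T) / (σ√T) = (ln(98.1/118.18) + (0.0535−0.0323+0.4988²/2)·2.5122) / 0.790594 = (-0.186222 + 0.365778) / 0.790594 = 0.227116
d₂ = d₁ − σ√T = 0.227116 − 0.790594 = -0.563478
e^{−rT} = 0.874238
e^{−qT} = 0.922061
N(d₁) = 0.589833,  N(d₂) = 0.286555
price = S·e^{−qT}·N(d₁) − K·e^{−rT}·N(d₂) = 53.352877 − 29.606100 = 23.746777

price(XYZ call K=114.46) = 46.348425
price(TUV call K=118.18) = 23.746777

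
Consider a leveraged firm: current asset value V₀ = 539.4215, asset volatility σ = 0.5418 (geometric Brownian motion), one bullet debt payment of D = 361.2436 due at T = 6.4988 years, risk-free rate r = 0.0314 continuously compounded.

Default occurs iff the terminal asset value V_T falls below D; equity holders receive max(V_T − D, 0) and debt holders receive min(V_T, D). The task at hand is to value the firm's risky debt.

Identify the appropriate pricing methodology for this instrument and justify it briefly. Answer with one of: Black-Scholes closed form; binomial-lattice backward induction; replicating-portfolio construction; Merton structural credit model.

framework: Merton structural credit model

Key observation: a levered firm with one bullet debt due at 6.4988 years is the canonical structural-credit setup: equity is a call on the firm's assets struck at the face value.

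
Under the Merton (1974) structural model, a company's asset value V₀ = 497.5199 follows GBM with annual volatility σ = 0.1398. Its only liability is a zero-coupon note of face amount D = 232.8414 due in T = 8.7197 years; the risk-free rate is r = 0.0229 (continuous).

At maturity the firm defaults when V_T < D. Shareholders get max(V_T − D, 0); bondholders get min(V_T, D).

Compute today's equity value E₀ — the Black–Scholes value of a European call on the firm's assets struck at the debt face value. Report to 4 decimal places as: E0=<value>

Apply the equity-as-call identities (strike 232.8414, horizon 8.7197 years):
d₁ = [ln(V₀/D) + (r + σ²/2)T] / (σ√T)
   = [ln(497.5199/232.8414) + (0.0229 + 0.5·0.1398²)·8.7197] / (0.1398·√8.7197)
   = [0.759278 + 0.284890] / 0.412817 = 2.529371
d₂ = d₁ − σ√T = 2.529371 − 0.412817 = 2.116554
N(d₁) = 0.994287,  N(d₂) = 0.982851,  e^(−rT) = 0.818992
E₀ = V₀·N(d₁) − D·e^(−rT)·N(d₂)
   = 497.5199·0.994287 − 232.8414·0.818992·0.982851 = 307.252386

E0=307.2524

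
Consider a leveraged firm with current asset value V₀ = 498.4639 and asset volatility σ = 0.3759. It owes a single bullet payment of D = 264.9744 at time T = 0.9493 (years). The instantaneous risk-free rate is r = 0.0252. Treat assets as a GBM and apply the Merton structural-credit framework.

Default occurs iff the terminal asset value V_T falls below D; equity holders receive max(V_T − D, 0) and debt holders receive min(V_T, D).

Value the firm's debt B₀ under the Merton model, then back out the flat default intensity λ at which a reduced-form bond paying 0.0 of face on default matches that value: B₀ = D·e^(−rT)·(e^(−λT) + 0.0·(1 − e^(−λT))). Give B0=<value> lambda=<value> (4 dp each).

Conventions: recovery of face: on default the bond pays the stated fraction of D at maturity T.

With assets at 498.4639 and a single debt payment of 264.9744 at 0.9493 years:
d₁ = [ln(V₀/D) + (r + σ²/2)T] / (σ√T)
   = [ln(498.4639/264.9744) + (0.0252 + 0.5·0.3759²)·0.9493] / (0.3759·√0.9493)
   = [0.631898 + 0.090991] / 0.366247 = 1.973774
d₂ = d₁ − σ√T = 1.973774 − 0.366247 = 1.607527
N(d₁) = 0.975796,  N(d₂) = 0.946031,  e^(−rT) = 0.976362
E₀ = V₀·N(d₁) − D·e^(−rT)·N(d₂)
   = 498.4639·0.975796 − 264.9744·0.976362·0.946031 = 241.650880
B₀ = V₀ − E₀ = 498.4639 − 241.650880 = 256.813020
e^(−λT) = (B₀·e^(rT)/D − 0)/(1 − 0) = (256.8130·1.024211/264.9744 − 0)/1 = 0.99266437
λ = −ln(0.99266437)/0.9493 = 0.007756

B0=256.8130 lambda=0.0078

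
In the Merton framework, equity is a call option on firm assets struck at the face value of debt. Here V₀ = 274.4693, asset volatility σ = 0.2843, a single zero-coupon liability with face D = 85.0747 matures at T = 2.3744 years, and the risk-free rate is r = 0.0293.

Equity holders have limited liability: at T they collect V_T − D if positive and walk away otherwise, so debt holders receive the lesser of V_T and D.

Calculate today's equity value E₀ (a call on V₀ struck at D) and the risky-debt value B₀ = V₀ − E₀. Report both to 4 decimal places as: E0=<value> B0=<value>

With assets at 274.4693 and a single debt payment of 85.0747 at 2.3744 years:
d₁ = [ln(V₀/D) + (r + σ²/2)T] / (σ√T)
   = [ln(274.4693/85.0747) + (0.0293 + 0.5·0.2843²)·2.3744] / (0.2843·√2.3744)
   = [1.171310 + 0.165527] / 0.438080 = 3.051579
d₂ = d₁ − σ√T = 3.051579 − 0.438080 = 2.613499
N(d₁) = 0.998862,  N(d₂) = 0.995519,  e^(−rT) = 0.932795
E₀ = V₀·N(d₁) − D·e^(−rT)·N(d₂)
   = 274.4693·0.998862 − 85.0747·0.932795·0.995519 = 195.155252
B₀ = V₀ − E₀ = 274.4693 − 195.155252 = 79.314048

E0=195.1553 B0=79.3140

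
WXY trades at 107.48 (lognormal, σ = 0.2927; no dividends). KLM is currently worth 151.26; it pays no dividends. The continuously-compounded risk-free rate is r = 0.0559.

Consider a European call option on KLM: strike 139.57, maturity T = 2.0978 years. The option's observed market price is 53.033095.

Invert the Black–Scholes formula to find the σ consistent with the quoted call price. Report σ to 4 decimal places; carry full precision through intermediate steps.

sigma = 0.4883

At σ = 0.4883 the Black–Scholes value reproduces the quote:
σ√T = 0.4883·√2.0978 = 0.707243
d₁ = (ln(S/K) + (r+σ²/2)T) / (σ√T) = (ln(151.26/139.57) + (0.0559+0.4883²/2)·2.0978) / 0.707243 = (0.080434 + 0.367363) / 0.707243 = 0.633159
d₂ = d₁ − σ√T = 0.633159 − 0.707243 = -0.074084
e^{−rT} = 0.889348
N(d₁) = 0.736685,  N(d₂) = 0.470472
V = S·N(d₁) − K·e^{−rT}·N(d₂) = 111.430989 − 58.397894 = 53.033095 (matching the quote); vega is positive throughout, so no other σ reproduces this price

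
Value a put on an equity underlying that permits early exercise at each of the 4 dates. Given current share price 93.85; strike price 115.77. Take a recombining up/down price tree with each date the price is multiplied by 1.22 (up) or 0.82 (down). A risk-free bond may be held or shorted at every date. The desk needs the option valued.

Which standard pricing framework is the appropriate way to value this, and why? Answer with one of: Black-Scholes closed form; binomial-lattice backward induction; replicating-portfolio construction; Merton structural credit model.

Key observation: early exercise of the strike-115.77 put must be checked at each of the 4 dates (spot 93.85), which forces a node-by-node comparison of intrinsic and continuation value backward from expiry.

framework: binomial-lattice backward induction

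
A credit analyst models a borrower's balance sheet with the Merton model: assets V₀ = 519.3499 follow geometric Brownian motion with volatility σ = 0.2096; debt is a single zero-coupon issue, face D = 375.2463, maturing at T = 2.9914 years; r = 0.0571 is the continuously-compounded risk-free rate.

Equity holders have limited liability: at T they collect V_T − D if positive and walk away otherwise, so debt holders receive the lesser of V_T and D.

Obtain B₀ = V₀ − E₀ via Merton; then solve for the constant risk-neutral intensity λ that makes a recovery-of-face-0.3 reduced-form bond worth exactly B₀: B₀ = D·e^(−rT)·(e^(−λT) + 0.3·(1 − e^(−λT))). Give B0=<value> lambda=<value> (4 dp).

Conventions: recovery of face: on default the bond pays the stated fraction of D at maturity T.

B0=310.6093 lambda=0.0087

Equity is a call on the firm's assets struck at D = 375.2463:
d₁ = [ln(V₀/D) + (r + σ²/2)T] / (σ√T)
   = [ln(519.3499/375.2463) + (0.0571 + 0.5·0.2096²)·2.9914] / (0.2096·√2.9914)
   = [0.324995 + 0.236518] / 0.362517 = 1.548930
d₂ = d₁ − σ√T = 1.548930 − 0.362517 = 1.186412
N(d₁) = 0.939301,  N(d₂) = 0.882270,  e^(−rT) = 0.842983
E₀ = V₀·N(d₁) − D·e^(−rT)·N(d₂)
   = 519.3499·0.939301 − 375.2463·0.842983·0.882270 = 208.740590
B₀ = V₀ − E₀ = 519.3499 − 208.740590 = 310.609310
e^(−λT) = (B₀·e^(rT)/D − 0.3)/(1 − 0.3) = (310.6093·1.186264/375.2463 − 0.3)/0.7 = 0.97418212
λ = −ln(0.97418212)/2.9914 = 0.008744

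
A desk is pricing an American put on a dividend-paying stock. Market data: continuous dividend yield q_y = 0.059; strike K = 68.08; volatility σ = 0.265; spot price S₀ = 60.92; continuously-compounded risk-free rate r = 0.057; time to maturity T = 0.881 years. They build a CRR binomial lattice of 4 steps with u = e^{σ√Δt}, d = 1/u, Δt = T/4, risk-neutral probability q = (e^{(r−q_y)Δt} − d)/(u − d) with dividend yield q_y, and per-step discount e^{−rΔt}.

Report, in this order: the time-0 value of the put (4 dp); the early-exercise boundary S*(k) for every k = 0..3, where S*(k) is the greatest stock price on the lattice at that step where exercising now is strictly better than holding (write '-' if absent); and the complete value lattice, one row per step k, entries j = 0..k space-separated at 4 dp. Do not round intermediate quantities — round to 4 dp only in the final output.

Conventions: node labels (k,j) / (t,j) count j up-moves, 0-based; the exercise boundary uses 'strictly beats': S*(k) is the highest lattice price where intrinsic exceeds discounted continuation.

Δt=0.22025  u=1.13243  d=0.88306  q=0.46718  discount=0.98752
step 4 (expiry): payoffs max(K−S,0) = 31.0364 20.5753 7.1600 0.0000 0.0000
step 3: (k=3,j=0): S=41.9493, K−S=26.1307, hold=25.8229 ⇒ V=26.1307 exercise | (k=3,j=1): S=53.7958, K−S=14.2842, hold=14.1294 ⇒ V=14.2842 exercise | (k=3,j=2): S=68.9877, K−S=0.0000, hold=3.7674 ⇒ V=3.7674 continue | (k=3,j=3): S=88.4698, K−S=0.0000, hold=0.0000 ⇒ V=0.0000 continue  boundary S*=53.7958
step 2: (k=2,j=0): S=47.5047, K−S=20.5753, hold=20.3393 ⇒ V=20.5753 exercise | (k=2,j=1): S=60.9200, K−S=7.1600, hold=9.2540 ⇒ V=9.2540 continue | (k=2,j=2): S=78.1238, K−S=0.0000, hold=1.9823 ⇒ V=1.9823 continue  boundary S*=47.5047
step 1: (k=1,j=0): S=53.7958, K−S=14.2842, hold=15.0955 ⇒ V=15.0955 continue | (k=1,j=1): S=68.9877, K−S=0.0000, hold=5.7837 ⇒ V=5.7837 continue  boundary S*=-
step 0: (k=0,j=0): S=60.9200, K−S=7.1600, hold=10.6112 ⇒ V=10.6112 continue  boundary S*=-

price = 10.6112
boundary = - - 47.5047 53.7958
tree:
10.6112
15.0955 5.7837
20.5753 9.2540 1.9823
26.1307 14.2842 3.7674 0.0000
31.0364 20.5753 7.1600 0.0000 0.0000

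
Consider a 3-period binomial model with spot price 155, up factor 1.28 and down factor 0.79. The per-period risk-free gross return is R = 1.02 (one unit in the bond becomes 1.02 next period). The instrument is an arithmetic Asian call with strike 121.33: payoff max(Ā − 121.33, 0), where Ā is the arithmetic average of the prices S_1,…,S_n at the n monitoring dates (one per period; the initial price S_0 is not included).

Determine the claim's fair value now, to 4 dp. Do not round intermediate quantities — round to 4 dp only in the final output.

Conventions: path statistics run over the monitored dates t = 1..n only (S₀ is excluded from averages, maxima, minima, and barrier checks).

price = 41.7286

Risk-neutral up-probability p* = (R−d)/(u−d) = (1.02−0.79)/(1.28−0.79) = 0.4694; the claim prices as the p*-weighted sum of path payoffs discounted by R^3.
Enumerate all 2^3 = 8 price paths (U = up ×1.28, D = down ×0.79); each path with k up-moves has probability p*^k·(1−p*)^(3−k).
DDD: Ā=98.5355, payoff=0.0000, prob=0.149394
UDD: Ā=159.6525, payoff=38.3225, prob=0.132156
DUD: Ā=134.3358, payoff=13.0058, prob=0.132156
UUD: Ā=217.6580, payoff=96.3280, prob=0.116907
DDU: Ā=114.3356, payoff=0.0000, prob=0.132156
UDU: Ā=185.2527, payoff=63.9227, prob=0.116907
DUU: Ā=159.9360, payoff=38.6060, prob=0.116907
UUU: Ā=259.1369, payoff=137.8069, prob=0.103418
Price = Σ prob·payoff / R^3 = 44.282773 / 1.061208 = 41.7286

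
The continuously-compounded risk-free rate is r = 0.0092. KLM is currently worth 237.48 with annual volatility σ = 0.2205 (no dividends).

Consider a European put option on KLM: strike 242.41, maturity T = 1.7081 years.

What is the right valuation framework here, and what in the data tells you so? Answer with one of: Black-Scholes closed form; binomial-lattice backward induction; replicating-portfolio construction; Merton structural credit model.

framework: Black-Scholes closed form

Key observation: everything needed for the exact continuous-time valuation of the European put on KLM (strike 242.41) is given, and no feature rules the closed form out.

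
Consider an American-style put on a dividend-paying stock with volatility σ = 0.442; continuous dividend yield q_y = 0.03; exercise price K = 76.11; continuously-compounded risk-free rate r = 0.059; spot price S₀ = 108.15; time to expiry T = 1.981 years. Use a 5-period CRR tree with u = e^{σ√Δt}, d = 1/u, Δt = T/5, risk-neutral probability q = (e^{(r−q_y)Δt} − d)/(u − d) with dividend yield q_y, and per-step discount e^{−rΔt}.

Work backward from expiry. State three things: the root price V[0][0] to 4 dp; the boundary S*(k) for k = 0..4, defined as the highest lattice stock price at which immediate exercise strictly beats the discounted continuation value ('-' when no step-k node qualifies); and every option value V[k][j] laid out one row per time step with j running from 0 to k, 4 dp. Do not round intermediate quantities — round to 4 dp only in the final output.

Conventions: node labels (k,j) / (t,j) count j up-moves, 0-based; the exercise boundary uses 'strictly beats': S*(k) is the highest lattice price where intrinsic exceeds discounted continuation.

Δt=0.39620  u=1.32077  d=0.75713  q=0.45139  discount=0.97690
step 5 (expiry): payoffs max(K−S,0) = 49.2014 29.1697 0.0000 0.0000 0.0000 0.0000
step 4: (k=4,j=0): S=35.5401, K−S=40.5699, hold=39.2313 ⇒ V=40.5699 exercise | (k=4,j=1): S=61.9973, K−S=14.1127, hold=15.6329 ⇒ V=15.6329 continue | (k=4,j=2): S=108.1500, K−S=0.0000, hold=0.0000 ⇒ V=0.0000 continue | (k=4,j=3): S=188.6603, K−S=0.0000, hold=0.0000 ⇒ V=0.0000 continue | (k=4,j=4): S=329.1049, K−S=0.0000, hold=0.0000 ⇒ V=0.0000 continue  boundary S*=35.5401
step 3: (k=3,j=0): S=46.9403, K−S=29.1697, hold=28.6362 ⇒ V=29.1697 exercise | (k=3,j=1): S=81.8841, K−S=0.0000, hold=8.3782 ⇒ V=8.3782 continue | (k=3,j=2): S=142.8412, K−S=0.0000, hold=0.0000 ⇒ V=0.0000 continue | (k=3,j=3): S=249.1767, K−S=0.0000, hold=0.0000 ⇒ V=0.0000 continue  boundary S*=46.9403
step 2: (k=2,j=0): S=61.9973, K−S=14.1127, hold=19.3274 ⇒ V=19.3274 continue | (k=2,j=1): S=108.1500, K−S=0.0000, hold=4.4901 ⇒ V=4.4901 continue | (k=2,j=2): S=188.6603, K−S=0.0000, hold=0.0000 ⇒ V=0.0000 continue  boundary S*=-
step 1: (k=1,j=0): S=81.8841, K−S=0.0000, hold=12.3381 ⇒ V=12.3381 continue | (k=1,j=1): S=142.8412, K−S=0.0000, hold=2.4064 ⇒ V=2.4064 continue  boundary S*=-
step 0: (k=0,j=0): S=108.1500, K−S=0.0000, hold=7.6735 ⇒ V=7.6735 continue  boundary S*=-

price = 7.6735
boundary = - - - 46.9403 35.5401
tree:
7.6735
12.3381 2.4064
19.3274 4.4901 0.0000
29.1697 8.3782 0.0000 0.0000
40.5699 15.6329 0.0000 0.0000 0.0000
49.2014 29.1697 0.0000 0.0000 0.0000 0.0000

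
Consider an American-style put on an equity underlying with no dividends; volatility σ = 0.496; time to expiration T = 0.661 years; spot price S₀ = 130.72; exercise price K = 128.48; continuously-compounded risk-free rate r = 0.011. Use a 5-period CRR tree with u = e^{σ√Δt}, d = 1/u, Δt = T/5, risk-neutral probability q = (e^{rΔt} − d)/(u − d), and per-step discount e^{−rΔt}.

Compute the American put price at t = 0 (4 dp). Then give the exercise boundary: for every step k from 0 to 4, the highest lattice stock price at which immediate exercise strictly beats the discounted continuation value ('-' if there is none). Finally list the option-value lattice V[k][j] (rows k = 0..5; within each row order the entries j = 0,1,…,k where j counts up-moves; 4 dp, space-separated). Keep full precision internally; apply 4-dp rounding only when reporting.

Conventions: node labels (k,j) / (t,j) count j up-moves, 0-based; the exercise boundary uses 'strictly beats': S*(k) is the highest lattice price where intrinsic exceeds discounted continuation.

Δt=0.13220, u=1.19763, d=0.83498, q=0.45905, disc=e^(-rΔt)=0.99855
k=5 terminal: V=max(K-S,0) → 75.4241 52.3813 19.3308 0.0000 0.0000 0.0000
k=4: j=0 S=63.5412 intr=64.9388 cont=64.7521 V=64.9388[EX]; j=1 S=91.1379 intr=37.3421 cont=37.1555 V=37.3421[EX]; j=2 S=130.7200 intr=0.0000 cont=10.4418 V=10.4418[hold]; j=3 S=187.4931 intr=0.0000 cont=0.0000 V=0.0000[hold]; j=4 S=268.9234 intr=0.0000 cont=0.0000 V=0.0000[hold]  S*(4)=91.1379
k=3: j=0 S=76.0987 intr=52.3813 cont=52.1946 V=52.3813[EX]; j=1 S=109.1492 intr=19.3308 cont=24.9573 V=24.9573[hold]; j=2 S=156.5538 intr=0.0000 cont=5.6403 V=5.6403[hold]; j=3 S=224.5468 intr=0.0000 cont=0.0000 V=0.0000[hold]  S*(3)=76.0987
k=2: j=0 S=91.1379 intr=37.3421 cont=39.7345 V=39.7345[hold]; j=1 S=130.7200 intr=0.0000 cont=16.0665 V=16.0665[hold]; j=2 S=187.4931 intr=0.0000 cont=3.0467 V=3.0467[hold]  S*(2)=-
k=1: j=0 S=109.1492 intr=19.3308 cont=28.8278 V=28.8278[hold]; j=1 S=156.5538 intr=0.0000 cont=10.0751 V=10.0751[hold]  S*(1)=-
k=0: j=0 S=130.7200 intr=0.0000 cont=20.1900 V=20.1900[hold]  S*(0)=-

price = 20.1900
boundary = - - - 76.0987 91.1379
tree:
20.1900
28.8278 10.0751
39.7345 16.0665 3.0467
52.3813 24.9573 5.6403 0.0000
64.9388 37.3421 10.4418 0.0000 0.0000
75.4241 52.3813 19.3308 0.0000 0.0000 0.0000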